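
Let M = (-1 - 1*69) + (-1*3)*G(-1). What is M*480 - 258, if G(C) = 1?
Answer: -35298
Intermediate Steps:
M = -73 (M = (-1 - 1*69) - 1*3*1 = (-1 - 69) - 3*1 = -70 - 3 = -73)
M*480 - 258 = -73*480 - 258 = -35040 - 258 = -35298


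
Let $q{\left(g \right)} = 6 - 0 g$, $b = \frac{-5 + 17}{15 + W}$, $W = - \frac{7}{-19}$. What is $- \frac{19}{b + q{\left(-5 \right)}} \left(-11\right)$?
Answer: $\frac{1387}{45} \approx 30.822$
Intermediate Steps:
$W = \frac{7}{19}$ ($W = \left(-7\right) \left(- \frac{1}{19}\right) = \frac{7}{19} \approx 0.36842$)
$b = \frac{57}{73}$ ($b = \frac{-5 + 17}{15 + \frac{7}{19}} = \frac{12}{\frac{292}{19}} = 12 \cdot \frac{19}{292} = \frac{57}{73} \approx 0.78082$)
$q{\left(g \right)} = 6$ ($q{\left(g \right)} = 6 - 0 = 6 + 0 = 6$)
$- \frac{19}{b + q{\left(-5 \right)}} \left(-11\right) = - \frac{19}{\frac{57}{73} + 6} \left(-11\right) = - \frac{19}{\frac{495}{73}} \left(-11\right) = \left(-19\right) \frac{73}{495} \left(-11\right) = \left(- \frac{1387}{495}\right) \left(-11\right) = \frac{1387}{45}$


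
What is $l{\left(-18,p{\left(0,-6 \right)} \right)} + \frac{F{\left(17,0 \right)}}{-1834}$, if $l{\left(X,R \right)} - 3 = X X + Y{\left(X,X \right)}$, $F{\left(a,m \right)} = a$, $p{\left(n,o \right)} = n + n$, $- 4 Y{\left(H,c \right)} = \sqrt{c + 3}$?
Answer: $\frac{599701}{1834} - \frac{i \sqrt{15}}{4} \approx 326.99 - 0.96825 i$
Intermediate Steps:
$Y{\left(H,c \right)} = - \frac{\sqrt{3 + c}}{4}$ ($Y{\left(H,c \right)} = - \frac{\sqrt{c + 3}}{4} = - \frac{\sqrt{3 + c}}{4}$)
$p{\left(n,o \right)} = 2 n$
$l{\left(X,R \right)} = 3 + X^{2} - \frac{\sqrt{3 + X}}{4}$ ($l{\left(X,R \right)} = 3 + \left(X X - \frac{\sqrt{3 + X}}{4}\right) = 3 + \left(X^{2} - \frac{\sqrt{3 + X}}{4}\right) = 3 + X^{2} - \frac{\sqrt{3 + X}}{4}$)
$l{\left(-18,p{\left(0,-6 \right)} \right)} + \frac{F{\left(17,0 \right)}}{-1834} = \left(3 + \left(-18\right)^{2} - \frac{\sqrt{3 - 18}}{4}\right) + \frac{17}{-1834} = \left(3 + 324 - \frac{\sqrt{-15}}{4}\right) + 17 \left(- \frac{1}{1834}\right) = \left(3 + 324 - \frac{i \sqrt{15}}{4}\right) - \frac{17}{1834} = \left(327 - \frac{i \sqrt{15}}{4}\right) - \frac{17}{1834} = \frac{599701}{1834} - \frac{i \sqrt{15}}{4}$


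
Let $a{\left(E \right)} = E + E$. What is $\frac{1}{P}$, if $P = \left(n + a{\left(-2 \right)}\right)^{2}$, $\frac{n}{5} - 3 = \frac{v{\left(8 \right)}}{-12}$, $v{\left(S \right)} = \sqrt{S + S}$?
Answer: $\frac{9}{784} \approx 0.01148$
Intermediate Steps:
$a{\left(E \right)} = 2 E$
$v{\left(S \right)} = \sqrt{2} \sqrt{S}$ ($v{\left(S \right)} = \sqrt{2 S} = \sqrt{2} \sqrt{S}$)
$n = \frac{40}{3}$ ($n = 15 + 5 \frac{\sqrt{2} \sqrt{8}}{-12} = 15 + 5 \sqrt{2} \cdot 2 \sqrt{2} \left(- \frac{1}{12}\right) = 15 + 5 \cdot 4 \left(- \frac{1}{12}\right) = 15 + 5 \left(- \frac{1}{3}\right) = 15 - \frac{5}{3} = \frac{40}{3} \approx 13.333$)
$P = \frac{784}{9}$ ($P = \left(\frac{40}{3} + 2 \left(-2\right)\right)^{2} = \left(\frac{40}{3} - 4\right)^{2} = \left(\frac{28}{3}\right)^{2} = \frac{784}{9} \approx 87.111$)
$\frac{1}{P} = \frac{1}{\frac{784}{9}} = \frac{9}{784}$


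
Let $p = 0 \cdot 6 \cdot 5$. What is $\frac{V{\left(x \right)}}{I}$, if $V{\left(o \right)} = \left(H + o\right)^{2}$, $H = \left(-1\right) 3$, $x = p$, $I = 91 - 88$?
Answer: $3$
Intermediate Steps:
$I = 3$
$p = 0$ ($p = 0 \cdot 5 = 0$)
$x = 0$
$H = -3$
$V{\left(o \right)} = \left(-3 + o\right)^{2}$
$\frac{V{\left(x \right)}}{I} = \frac{\left(-3 + 0\right)^{2}}{3} = \left(-3\right)^{2} \cdot \frac{1}{3} = 9 \cdot \frac{1}{3} = 3$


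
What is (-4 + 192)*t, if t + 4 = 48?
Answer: 8272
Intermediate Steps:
t = 44 (t = -4 + 48 = 44)
(-4 + 192)*t = (-4 + 192)*44 = 188*44 = 8272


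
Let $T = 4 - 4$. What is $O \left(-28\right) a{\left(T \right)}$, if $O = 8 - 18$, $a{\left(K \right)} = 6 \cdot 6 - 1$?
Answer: $9800$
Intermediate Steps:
$T = 0$ ($T = 4 - 4 = 0$)
$a{\left(K \right)} = 35$ ($a{\left(K \right)} = 36 - 1 = 35$)
$O = -10$ ($O = 8 - 18 = -10$)
$O \left(-28\right) a{\left(T \right)} = \left(-10\right) \left(-28\right) 35 = 280 \cdot 35 = 9800$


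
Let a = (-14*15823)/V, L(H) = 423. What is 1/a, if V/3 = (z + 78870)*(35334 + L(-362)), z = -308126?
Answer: 12296260188/110761 ≈ 1.1102e+5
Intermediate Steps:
V = -24592520376 (V = 3*((-308126 + 78870)*(35334 + 423)) = 3*(-229256*35757) = 3*(-8197506792) = -24592520376)
a = 110761/12296260188 (a = -14*15823/(-24592520376) = -221522*(-1/24592520376) = 110761/12296260188 ≈ 9.0077e-6)
1/a = 1/(110761/12296260188) = 12296260188/110761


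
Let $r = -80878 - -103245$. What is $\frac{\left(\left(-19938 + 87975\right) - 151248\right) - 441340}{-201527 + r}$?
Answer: $\frac{524551}{179160} \approx 2.9278$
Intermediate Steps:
$r = 22367$ ($r = -80878 + 103245 = 22367$)
$\frac{\left(\left(-19938 + 87975\right) - 151248\right) - 441340}{-201527 + r} = \frac{\left(\left(-19938 + 87975\right) - 151248\right) - 441340}{-201527 + 22367} = \frac{\left(68037 - 151248\right) - 441340}{-179160} = \left(-83211 - 441340\right) \left(- \frac{1}{179160}\right) = \left(-524551\right) \left(- \frac{1}{179160}\right) = \frac{524551}{179160}$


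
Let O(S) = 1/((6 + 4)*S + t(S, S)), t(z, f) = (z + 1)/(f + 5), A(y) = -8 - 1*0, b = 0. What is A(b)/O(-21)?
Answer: 1670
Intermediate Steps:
A(y) = -8 (A(y) = -8 + 0 = -8)
t(z, f) = (1 + z)/(5 + f)
O(S) = 1/(10*S + (1 + S)/(5 + S)) (O(S) = 1/((6 + 4)*S + (1 + S)/(5 + S)) = 1/(10*S + (1 + S)/(5 + S)))
A(b)/O(-21) = -8*(1 - 21 + 10*(-21)*(5 - 21))/(5 - 21) = -8/(-16/(1 - 21 + 10*(-21)*(-16))) = -8/(-16/(1 - 21 + 3360)) = -8/(-16/3340) = -8/((1/3340)*(-16)) = -8/(-4/835) = -8*(-835/4) = 1670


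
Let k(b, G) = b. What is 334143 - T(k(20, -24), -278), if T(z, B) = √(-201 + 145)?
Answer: 334143 - 2*I*√14 ≈ 3.3414e+5 - 7.4833*I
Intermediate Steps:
T(z, B) = 2*I*√14 (T(z, B) = √(-56) = 2*I*√14)
334143 - T(k(20, -24), -278) = 334143 - 2*I*√14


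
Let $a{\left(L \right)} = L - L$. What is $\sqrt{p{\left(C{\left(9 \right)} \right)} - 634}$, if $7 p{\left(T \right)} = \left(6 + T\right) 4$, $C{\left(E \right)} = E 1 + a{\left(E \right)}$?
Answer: $\frac{i \sqrt{30646}}{7} \approx 25.009 i$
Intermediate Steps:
$a{\left(L \right)} = 0$
$C{\left(E \right)} = E$ ($C{\left(E \right)} = E 1 + 0 = E + 0 = E$)
$p{\left(T \right)} = \frac{24}{7} + \frac{4 T}{7}$ ($p{\left(T \right)} = \frac{\left(6 + T\right) 4}{7} = \frac{24 + 4 T}{7} = \frac{24}{7} + \frac{4 T}{7}$)
$\sqrt{p{\left(C{\left(9 \right)} \right)} - 634} = \sqrt{\left(\frac{24}{7} + \frac{4}{7} \cdot 9\right) - 634} = \sqrt{\left(\frac{24}{7} + \frac{36}{7}\right) - 634} = \sqrt{\frac{60}{7} - 634} = \sqrt{- \frac{4378}{7}} = \frac{i \sqrt{30646}}{7}$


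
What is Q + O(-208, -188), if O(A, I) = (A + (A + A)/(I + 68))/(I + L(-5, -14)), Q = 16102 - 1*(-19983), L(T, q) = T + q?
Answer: 112046993/3105 ≈ 36086.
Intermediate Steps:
Q = 36085 (Q = 16102 + 19983 = 36085)
O(A, I) = (A + 2*A/(68 + I))/(-19 + I) (O(A, I) = (A + (A + A)/(I + 68))/(I + (-5 - 14)) = (A + (2*A)/(68 + I))/(I - 19) = (A + 2*A/(68 + I))/(-19 + I))
Q + O(-208, -188) = 36085 - 208*(70 - 188)/(-1292 + (-188)**2 + 49*(-188)) = 36085 - 208*(-118)/(-1292 + 35344 - 9212) = 36085 - 208*(-118)/24840 = 36085 - 208*1/24840*(-118) = 36085 + 3068/3105 = 112046993/3105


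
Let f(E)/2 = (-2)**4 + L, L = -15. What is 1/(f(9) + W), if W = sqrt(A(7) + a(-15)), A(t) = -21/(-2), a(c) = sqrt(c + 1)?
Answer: 2/(4 + sqrt(2)*sqrt(21 + 2*I*sqrt(14))) ≈ 0.18688 - 0.02009*I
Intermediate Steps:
a(c) = sqrt(1 + c)
f(E) = 2 (f(E) = 2*((-2)**4 - 15) = 2*(16 - 15) = 2*1 = 2)
A(t) = 21/2 (A(t) = -21*(-1/2) = 21/2)
W = sqrt(21/2 + I*sqrt(14)) (W = sqrt(21/2 + sqrt(1 - 15)) = sqrt(21/2 + sqrt(-14)) = sqrt(21/2 + I*sqrt(14)) ≈ 3.2899 + 0.56866*I)
1/(f(9) + W) = 1/(2 + sqrt(42 + 4*I*sqrt(14))/2)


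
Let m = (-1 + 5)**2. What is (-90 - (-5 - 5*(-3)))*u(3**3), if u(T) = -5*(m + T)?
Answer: 21500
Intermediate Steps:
m = 16 (m = 4**2 = 16)
u(T) = -80 - 5*T (u(T) = -5*(16 + T) = -80 - 5*T)
(-90 - (-5 - 5*(-3)))*u(3**3) = (-90 - (-5 - 5*(-3)))*(-80 - 5*3**3) = (-90 - (-5 + 15))*(-80 - 5*27) = (-90 - 1*10)*(-80 - 135) = (-90 - 10)*(-215) = -100*(-215) = 21500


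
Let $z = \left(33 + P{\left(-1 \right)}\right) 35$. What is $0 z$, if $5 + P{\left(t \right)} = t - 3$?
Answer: $0$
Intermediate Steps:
$P{\left(t \right)} = -8 + t$ ($P{\left(t \right)} = -5 + \left(t - 3\right) = -5 + \left(-3 + t\right) = -8 + t$)
$z = 840$ ($z = \left(33 - 9\right) 35 = 24 \cdot 35 = 840$)
$0 z = 0 \cdot 840 = 0$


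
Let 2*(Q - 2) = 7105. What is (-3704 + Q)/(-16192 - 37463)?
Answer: 299/107310 ≈ 0.0027863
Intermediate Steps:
Q = 7109/2 (Q = 2 + (½)*7105 = 2 + 7105/2 = 7109/2 ≈ 3554.5)
(-3704 + Q)/(-16192 - 37463) = (-3704 + 7109/2)/(-16192 - 37463) = -299/2/(-53655) = -299/2*(-1/53655) = 299/107310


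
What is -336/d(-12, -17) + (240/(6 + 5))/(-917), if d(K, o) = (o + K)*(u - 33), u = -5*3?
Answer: -77569/292523 ≈ -0.26517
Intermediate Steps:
u = -15
d(K, o) = -48*K - 48*o (d(K, o) = (o + K)*(-15 - 33) = (K + o)*(-48) = -48*K - 48*o)
-336/d(-12, -17) + (240/(6 + 5))/(-917) = -336/(-48*(-12) - 48*(-17)) + (240/(6 + 5))/(-917) = -336/(576 + 816) + (240/11)*(-1/917) = -336/1392 + ((1/11)*240)*(-1/917) = -336*1/1392 + (240/11)*(-1/917) = -7/29 - 240/10087 = -77569/292523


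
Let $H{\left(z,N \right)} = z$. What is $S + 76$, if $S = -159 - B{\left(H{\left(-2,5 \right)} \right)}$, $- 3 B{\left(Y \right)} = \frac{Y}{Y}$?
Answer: $- \frac{248}{3} \approx -82.667$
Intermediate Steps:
$B{\left(Y \right)} = - \frac{1}{3}$ ($B{\left(Y \right)} = - \frac{Y \frac{1}{Y}}{3} = \left(- \frac{1}{3}\right) 1 = - \frac{1}{3}$)
$S = - \frac{476}{3}$ ($S = -159 - - \frac{1}{3} = -159 + \frac{1}{3} = - \frac{476}{3} \approx -158.67$)
$S + 76 = - \frac{476}{3} + 76 = - \frac{248}{3}$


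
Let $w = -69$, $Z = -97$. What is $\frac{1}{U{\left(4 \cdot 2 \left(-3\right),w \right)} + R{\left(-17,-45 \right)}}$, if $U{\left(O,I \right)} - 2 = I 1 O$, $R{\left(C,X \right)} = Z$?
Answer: $\frac{1}{1561} \approx 0.00064061$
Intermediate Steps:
$R{\left(C,X \right)} = -97$
$U{\left(O,I \right)} = 2 + I O$ ($U{\left(O,I \right)} = 2 + I 1 O = 2 + I O$)
$\frac{1}{U{\left(4 \cdot 2 \left(-3\right),w \right)} + R{\left(-17,-45 \right)}} = \frac{1}{\left(2 - 69 \cdot 4 \cdot 2 \left(-3\right)\right) - 97} = \frac{1}{\left(2 - 69 \cdot 8 \left(-3\right)\right) - 97} = \frac{1}{\left(2 - -1656\right) - 97} = \frac{1}{\left(2 + 1656\right) - 97} = \frac{1}{1658 - 97} = \frac{1}{1561}$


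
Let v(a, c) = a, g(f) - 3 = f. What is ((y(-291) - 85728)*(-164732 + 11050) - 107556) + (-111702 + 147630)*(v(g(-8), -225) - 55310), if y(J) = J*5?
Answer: 11410992930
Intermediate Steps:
y(J) = 5*J
g(f) = 3 + f
((y(-291) - 85728)*(-164732 + 11050) - 107556) + (-111702 + 147630)*(v(g(-8), -225) - 55310) = ((5*(-291) - 85728)*(-164732 + 11050) - 107556) + (-111702 + 147630)*((3 - 8) - 55310) = ((-1455 - 85728)*(-153682) - 107556) + 35928*(-5 - 55310) = (-87183*(-153682) - 107556) + 35928*(-55315) = (13398457806 - 107556) - 1987357320 = 13398350250 - 1987357320 = 11410992930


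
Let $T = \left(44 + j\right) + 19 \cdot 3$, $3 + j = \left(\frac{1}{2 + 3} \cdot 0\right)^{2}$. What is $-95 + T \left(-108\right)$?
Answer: $-10679$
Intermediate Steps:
$j = -3$ ($j = -3 + \left(\frac{1}{2 + 3} \cdot 0\right)^{2} = -3 + \left(\frac{1}{5} \cdot 0\right)^{2} = -3 + 0^{2} = -3 + 0 = -3$)
$T = 98$ ($T = \left(44 - 3\right) + 19 \cdot 3 = 41 + 57 = 98$)
$-95 + T \left(-108\right) = -95 + 98 \left(-108\right) = -95 - 10584 = -10679$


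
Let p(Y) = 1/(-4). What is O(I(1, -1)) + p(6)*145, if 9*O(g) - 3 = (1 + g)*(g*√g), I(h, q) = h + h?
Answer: -431/12 + 2*√2/3 ≈ -34.974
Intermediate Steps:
I(h, q) = 2*h
p(Y) = -¼
O(g) = ⅓ + g^(3/2)*(1 + g)/9 (O(g) = ⅓ + ((1 + g)*(g*√g))/9 = ⅓ + ((1 + g)*g^(3/2))/9 = ⅓ + (g^(3/2)*(1 + g))/9 = ⅓ + g^(3/2)*(1 + g)/9)
O(I(1, -1)) + p(6)*145 = (⅓ + (2*1)^(3/2)/9 + (2*1)^(5/2)/9) - ¼*145 = (⅓ + 2^(3/2)/9 + 2^(5/2)/9) - 145/4 = (⅓ + (2*√2)/9 + (4*√2)/9) - 145/4 = (⅓ + 2*√2/9 + 4*√2/9) - 145/4 = (⅓ + 2*√2/3) - 145/4 = -431/12 + 2*√2/3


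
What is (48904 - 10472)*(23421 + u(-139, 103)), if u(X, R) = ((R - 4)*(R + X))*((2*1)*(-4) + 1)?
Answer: 1858917408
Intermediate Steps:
u(X, R) = -7*(-4 + R)*(R + X) (u(X, R) = ((-4 + R)*(R + X))*(2*(-4) + 1) = ((-4 + R)*(R + X))*(-8 + 1) = ((-4 + R)*(R + X))*(-7) = -7*(-4 + R)*(R + X))
(48904 - 10472)*(23421 + u(-139, 103)) = (48904 - 10472)*(23421 + (-7*103² + 28*103 + 28*(-139) - 7*103*(-139))) = 38432*(23421 + (-7*10609 + 2884 - 3892 + 100219)) = 38432*(23421 + (-74263 + 2884 - 3892 + 100219)) = 38432*(23421 + 24948) = 38432*48369 = 1858917408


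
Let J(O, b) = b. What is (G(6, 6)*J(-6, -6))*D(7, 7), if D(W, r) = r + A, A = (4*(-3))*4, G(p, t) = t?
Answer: 1476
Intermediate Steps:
A = -48 (A = -12*4 = -48)
D(W, r) = -48 + r (D(W, r) = r - 48 = -48 + r)
(G(6, 6)*J(-6, -6))*D(7, 7) = (6*(-6))*(-48 + 7) = -36*(-41) = 1476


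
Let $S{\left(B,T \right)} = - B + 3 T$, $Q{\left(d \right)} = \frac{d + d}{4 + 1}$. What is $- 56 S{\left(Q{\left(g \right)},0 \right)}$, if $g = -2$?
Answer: $- \frac{224}{5} \approx -44.8$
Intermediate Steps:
$Q{\left(d \right)} = \frac{2 d}{5}$
$- 56 S{\left(Q{\left(g \right)},0 \right)} = - 56 \left(- \frac{2 \left(-2\right)}{5} + 3 \cdot 0\right) = - 56 \left(\left(-1\right) \left(- \frac{4}{5}\right) + 0\right) = - 56 \left(\frac{4}{5} + 0\right) = \left(-56\right) \frac{4}{5} = - \frac{224}{5}$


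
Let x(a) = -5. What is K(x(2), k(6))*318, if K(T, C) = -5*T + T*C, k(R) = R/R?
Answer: 6360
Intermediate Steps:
k(R) = 1
K(T, C) = -5*T + C*T
K(x(2), k(6))*318 = -5*(-5 + 1)*318 = -5*(-4)*318 = 20*318 = 6360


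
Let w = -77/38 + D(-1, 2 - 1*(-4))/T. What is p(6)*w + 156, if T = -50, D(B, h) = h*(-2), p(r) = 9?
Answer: 132927/950 ≈ 139.92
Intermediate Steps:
D(B, h) = -2*h
w = -1697/950 (w = -77/38 - 2*(2 - 1*(-4))/(-50) = -77*1/38 - 2*(2 + 4)*(-1/50) = -77/38 - 2*6*(-1/50) = -77/38 - 12*(-1/50) = -77/38 + 6/25 = -1697/950 ≈ -1.7863)
p(6)*w + 156 = 9*(-1697/950) + 156 = -15273/950 + 156 = 132927/950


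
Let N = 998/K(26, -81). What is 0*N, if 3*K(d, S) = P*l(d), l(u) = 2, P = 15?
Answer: 0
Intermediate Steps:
K(d, S) = 10 (K(d, S) = (15*2)/3 = (⅓)*30 = 10)
N = 499/5 (N = 998/10 = 998*(⅒) = 499/5 ≈ 99.800)
0*N = 0*(499/5) = 0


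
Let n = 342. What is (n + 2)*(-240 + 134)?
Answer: -36464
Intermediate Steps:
(n + 2)*(-240 + 134) = (342 + 2)*(-240 + 134) = 344*(-106) = -36464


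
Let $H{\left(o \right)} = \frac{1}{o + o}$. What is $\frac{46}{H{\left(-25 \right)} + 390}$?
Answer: $\frac{2300}{19499} \approx 0.11795$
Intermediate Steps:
$H{\left(o \right)} = \frac{1}{2 o}$
$\frac{46}{H{\left(-25 \right)} + 390} = \frac{46}{\frac{1}{2 \left(-25\right)} + 390} = \frac{46}{\frac{1}{2} \left(- \frac{1}{25}\right) + 390} = \frac{46}{- \frac{1}{50} + 390} = \frac{46}{\frac{19499}{50}} = 46 \cdot \frac{50}{19499} = \frac{2300}{19499}$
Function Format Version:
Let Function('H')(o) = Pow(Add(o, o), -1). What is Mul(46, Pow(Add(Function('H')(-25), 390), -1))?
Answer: Rational(2300, 19499) ≈ 0.11795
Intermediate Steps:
Function('H')(o) = Mul(Rational(1, 2), Pow(o, -1)) (Function('H')(o) = Pow(Mul(2, o), -1) = Mul(Rational(1, 2), Pow(o, -1)))
Mul(46, Pow(Add(Function('H')(-25), 390), -1)) = Mul(46, Pow(Add(Mul(Rational(1, 2), Pow(-25, -1)), 390), -1)) = Mul(46, Pow(Add(Mul(Rational(1, 2), Rational(-1, 25)), 390), -1)) = Mul(46, Pow(Add(Rational(-1, 50), 390), -1)) = Mul(46, Pow(Rational(19499, 50), -1)) = Mul(46, Rational(50, 19499)) = Rational(2300, 19499)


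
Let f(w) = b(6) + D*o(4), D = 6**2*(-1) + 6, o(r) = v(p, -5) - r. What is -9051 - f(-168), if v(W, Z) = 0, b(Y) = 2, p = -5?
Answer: -9173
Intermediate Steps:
o(r) = -r (o(r) = 0 - r = -r)
D = -30 (D = 36*(-1) + 6 = -36 + 6 = -30)
f(w) = 122 (f(w) = 2 - (-30)*4 = 2 - 30*(-4) = 2 + 120 = 122)
-9051 - f(-168) = -9051 - 1*122 = -9051 - 122 = -9173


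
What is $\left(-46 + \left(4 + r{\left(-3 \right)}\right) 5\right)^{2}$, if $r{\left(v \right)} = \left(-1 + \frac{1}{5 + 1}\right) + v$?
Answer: $\frac{73441}{36} \approx 2040.0$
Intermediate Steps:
$r{\left(v \right)} = - \frac{5}{6} + v$ ($r{\left(v \right)} = \left(-1 + \frac{1}{6}\right) + v = - \frac{5}{6} + v$)
$\left(-46 + \left(4 + r{\left(-3 \right)}\right) 5\right)^{2} = \left(-46 + \left(4 - \frac{23}{6}\right) 5\right)^{2} = \left(-46 + \frac{1}{6} \cdot 5\right)^{2} = \left(-46 + \frac{5}{6}\right)^{2} = \left(- \frac{271}{6}\right)^{2} = \frac{73441}{36}$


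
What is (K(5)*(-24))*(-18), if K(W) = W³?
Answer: 54000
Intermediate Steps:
(K(5)*(-24))*(-18) = (5³*(-24))*(-18) = (125*(-24))*(-18) = -3000*(-18) = 54000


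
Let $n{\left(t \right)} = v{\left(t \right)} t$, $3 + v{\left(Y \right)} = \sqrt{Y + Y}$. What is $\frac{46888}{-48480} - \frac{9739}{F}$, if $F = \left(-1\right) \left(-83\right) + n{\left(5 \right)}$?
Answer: $- \frac{673147189}{4417740} + \frac{48695 \sqrt{10}}{4374} \approx -117.17$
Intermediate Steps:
$v{\left(Y \right)} = -3 + \sqrt{2} \sqrt{Y}$ ($v{\left(Y \right)} = -3 + \sqrt{Y + Y} = -3 + \sqrt{2 Y} = -3 + \sqrt{2} \sqrt{Y}$)
$n{\left(t \right)} = t \left(-3 + \sqrt{2} \sqrt{t}\right)$ ($n{\left(t \right)} = \left(-3 + \sqrt{2} \sqrt{t}\right) t = t \left(-3 + \sqrt{2} \sqrt{t}\right)$)
$F = 68 + 5 \sqrt{10}$ ($F = \left(-1\right) \left(-83\right) + 5 \left(-3 + \sqrt{2} \sqrt{5}\right) = 83 + 5 \left(-3 + \sqrt{10}\right) = 83 - \left(15 - 5 \sqrt{10}\right) = 68 + 5 \sqrt{10} \approx 83.811$)
$\frac{46888}{-48480} - \frac{9739}{F} = \frac{46888}{-48480} - \frac{9739}{68 + 5 \sqrt{10}} = 46888 \left(- \frac{1}{48480}\right) - \frac{9739}{68 + 5 \sqrt{10}} = - \frac{5861}{6060} - \frac{9739}{68 + 5 \sqrt{10}}$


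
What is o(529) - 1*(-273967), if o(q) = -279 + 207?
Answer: 273895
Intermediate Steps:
o(q) = -72
o(529) - 1*(-273967) = -72 - 1*(-273967) = -72 + 273967 = 273895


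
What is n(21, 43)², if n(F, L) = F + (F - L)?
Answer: 1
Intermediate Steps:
n(F, L) = -L + 2*F
n(21, 43)² = (-1*43 + 2*21)² = (-43 + 42)² = (-1)² = 1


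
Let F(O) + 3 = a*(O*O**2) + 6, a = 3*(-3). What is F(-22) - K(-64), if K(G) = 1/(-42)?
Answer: 4025071/42 ≈ 95835.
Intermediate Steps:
K(G) = -1/42
a = -9
F(O) = 3 - 9*O**3 (F(O) = -3 + (-9*O*O**2 + 6) = -3 + (-9*O**3 + 6) = -3 + (6 - 9*O**3) = 3 - 9*O**3)
F(-22) - K(-64) = (3 - 9*(-22)**3) - 1*(-1/42) = (3 - 9*(-10648)) + 1/42 = (3 + 95832) + 1/42 = 95835 + 1/42 = 4025071/42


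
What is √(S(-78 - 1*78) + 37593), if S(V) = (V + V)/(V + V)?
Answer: √37594 ≈ 193.89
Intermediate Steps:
S(V) = 1 (S(V) = (2*V)/((2*V)) = (2*V)*(1/(2*V)) = 1)
√(S(-78 - 1*78) + 37593) = √(1 + 37593) = √37594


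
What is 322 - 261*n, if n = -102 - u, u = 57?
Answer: 41821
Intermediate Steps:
n = -159 (n = -102 - 1*57 = -102 - 57 = -159)
322 - 261*n = 322 - 261*(-159) = 322 + 41499 = 41821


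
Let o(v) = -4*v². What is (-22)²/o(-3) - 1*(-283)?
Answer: 2426/9 ≈ 269.56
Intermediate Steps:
(-22)²/o(-3) - 1*(-283) = (-22)²/((-4*(-3)²)) - 1*(-283) = 484/((-4*9)) + 283 = 484/(-36) + 283 = 484*(-1/36) + 283 = -121/9 + 283 = 2426/9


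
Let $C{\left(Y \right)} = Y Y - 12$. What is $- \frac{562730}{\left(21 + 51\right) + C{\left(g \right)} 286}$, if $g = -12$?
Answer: $- \frac{281365}{18912} \approx -14.878$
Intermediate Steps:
$C{\left(Y \right)} = -12 + Y^{2}$ ($C{\left(Y \right)} = Y^{2} - 12 = -12 + Y^{2}$)
$- \frac{562730}{\left(21 + 51\right) + C{\left(g \right)} 286} = - \frac{562730}{\left(21 + 51\right) + \left(-12 + \left(-12\right)^{2}\right) 286} = - \frac{562730}{72 + \left(-12 + 144\right) 286} = - \frac{562730}{72 + 132 \cdot 286} = - \frac{562730}{72 + 37752} = - \frac{562730}{37824} = \left(-562730\right) \frac{1}{37824} = - \frac{281365}{18912}$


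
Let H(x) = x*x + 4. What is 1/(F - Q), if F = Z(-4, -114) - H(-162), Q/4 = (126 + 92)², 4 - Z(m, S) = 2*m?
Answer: -1/216332 ≈ -4.6225e-6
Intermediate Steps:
Z(m, S) = 4 - 2*m
Q = 190096 (Q = 4*(126 + 92)² = 4*218² = 4*47524 = 190096)
H(x) = 4 + x² (H(x) = x² + 4 = 4 + x²)
F = -26236 (F = (4 - 2*(-4)) - (4 + (-162)²) = (4 + 8) - (4 + 26244) = 12 - 1*26248 = 12 - 26248 = -26236)
1/(F - Q) = 1/(-26236 - 1*190096) = 1/(-26236 - 190096) = 1/(-216332) = -1/216332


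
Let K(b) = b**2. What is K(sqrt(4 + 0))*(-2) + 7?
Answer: -1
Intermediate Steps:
K(sqrt(4 + 0))*(-2) + 7 = (sqrt(4 + 0))**2*(-2) + 7 = (sqrt(4))**2*(-2) + 7 = 2**2*(-2) + 7 = 4*(-2) + 7 = -8 + 7 = -1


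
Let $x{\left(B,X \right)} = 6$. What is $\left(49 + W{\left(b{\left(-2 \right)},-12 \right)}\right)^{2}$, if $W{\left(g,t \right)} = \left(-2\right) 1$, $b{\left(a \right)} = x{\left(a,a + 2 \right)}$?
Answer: $2209$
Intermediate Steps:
$b{\left(a \right)} = 6$
$W{\left(g,t \right)} = -2$
$\left(49 + W{\left(b{\left(-2 \right)},-12 \right)}\right)^{2} = \left(49 - 2\right)^{2} = 47^{2} = 2209$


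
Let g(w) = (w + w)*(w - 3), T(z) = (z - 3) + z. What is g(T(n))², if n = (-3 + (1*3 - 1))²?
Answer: 64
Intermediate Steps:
n = 1 (n = (-3 + (3 - 1))² = (-3 + 2)² = (-1)² = 1)
T(z) = -3 + 2*z (T(z) = (-3 + z) + z = -3 + 2*z)
g(w) = 2*w*(-3 + w) (g(w) = (2*w)*(-3 + w) = 2*w*(-3 + w))
g(T(n))² = (2*(-3 + 2*1)*(-3 + (-3 + 2*1)))² = (2*(-3 + 2)*(-3 + (-3 + 2)))² = (2*(-1)*(-3 - 1))² = (2*(-1)*(-4))² = 8² = 64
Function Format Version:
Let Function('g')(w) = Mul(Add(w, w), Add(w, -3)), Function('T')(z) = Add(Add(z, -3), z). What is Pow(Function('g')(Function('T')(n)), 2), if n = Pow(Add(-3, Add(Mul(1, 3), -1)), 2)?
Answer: 64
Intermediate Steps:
n = 1 (n = Pow(Add(-3, Add(3, -1)), 2) = Pow(Add(-3, 2), 2) = Pow(-1, 2) = 1)
Function('T')(z) = Add(-3, Mul(2, z)) (Function('T')(z) = Add(Add(-3, z), z) = Add(-3, Mul(2, z)))
Function('g')(w) = Mul(2, w, Add(-3, w)) (Function('g')(w) = Mul(Mul(2, w), Add(-3, w)) = Mul(2, w, Add(-3, w)))
Pow(Function('g')(Function('T')(n)), 2) = Pow(Mul(2, Add(-3, Mul(2, 1)), Add(-3, Add(-3, Mul(2, 1)))), 2) = Pow(Mul(2, Add(-3, 2), Add(-3, Add(-3, 2))), 2) = Pow(Mul(2, -1, Add(-3, -1)), 2) = Pow(Mul(2, -1, -4), 2) = Pow(8, 2) = 64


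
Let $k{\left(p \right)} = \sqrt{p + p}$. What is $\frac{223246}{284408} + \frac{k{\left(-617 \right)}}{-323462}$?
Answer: $\frac{111623}{142204} - \frac{i \sqrt{1234}}{323462} \approx 0.78495 - 0.0001086 i$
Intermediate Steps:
$k{\left(p \right)} = \sqrt{2} \sqrt{p}$ ($k{\left(p \right)} = \sqrt{2 p} = \sqrt{2} \sqrt{p}$)
$\frac{223246}{284408} + \frac{k{\left(-617 \right)}}{-323462} = \frac{223246}{284408} + \frac{\sqrt{2} \sqrt{-617}}{-323462} = 223246 \cdot \frac{1}{284408} + \sqrt{2} i \sqrt{617} \left(- \frac{1}{323462}\right) = \frac{111623}{142204} + i \sqrt{1234} \left(- \frac{1}{323462}\right) = \frac{111623}{142204} - \frac{i \sqrt{1234}}{323462}$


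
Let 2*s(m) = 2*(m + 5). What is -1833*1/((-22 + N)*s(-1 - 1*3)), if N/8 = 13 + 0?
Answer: -1833/82 ≈ -22.354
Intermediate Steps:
N = 104 (N = 8*(13 + 0) = 8*13 = 104)
s(m) = 5 + m (s(m) = (2*(m + 5))/2 = (2*(5 + m))/2 = (10 + 2*m)/2 = 5 + m)
-1833*1/((-22 + N)*s(-1 - 1*3)) = -1833*1/((-22 + 104)*(5 + (-1 - 1*3))) = -1833*1/(82*(5 + (-1 - 3))) = -1833*1/(82*(5 - 4)) = -1833/(82*1) = -1833/82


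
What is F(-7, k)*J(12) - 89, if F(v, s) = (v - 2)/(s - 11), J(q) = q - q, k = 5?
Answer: -89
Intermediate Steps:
J(q) = 0
F(v, s) = (-2 + v)/(-11 + s)
F(-7, k)*J(12) - 89 = ((-2 - 7)/(-11 + 5))*0 - 89 = (-9/(-6))*0 - 89 = -⅙*(-9)*0 - 89 = (3/2)*0 - 89 = 0 - 89 = -89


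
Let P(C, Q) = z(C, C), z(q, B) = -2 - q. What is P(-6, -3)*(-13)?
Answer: -52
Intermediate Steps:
P(C, Q) = -2 - C
P(-6, -3)*(-13) = (-2 - 1*(-6))*(-13) = (-2 + 6)*(-13) = 4*(-13) = -52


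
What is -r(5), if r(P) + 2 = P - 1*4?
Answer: 1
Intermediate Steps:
r(P) = -6 + P (r(P) = -2 + (P - 1*4) = -2 + (P - 4) = -2 + (-4 + P) = -6 + P)
-r(5) = -(-6 + 5) = -1*(-1) = 1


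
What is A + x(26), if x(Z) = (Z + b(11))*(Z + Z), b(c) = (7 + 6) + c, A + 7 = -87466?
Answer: -84873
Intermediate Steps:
A = -87473 (A = -7 - 87466 = -87473)
b(c) = 13 + c
x(Z) = 2*Z*(24 + Z) (x(Z) = (Z + (13 + 11))*(Z + Z) = (Z + 24)*(2*Z) = (24 + Z)*(2*Z) = 2*Z*(24 + Z))
A + x(26) = -87473 + 2*26*(24 + 26) = -87473 + 2*26*50 = -87473 + 2600 = -84873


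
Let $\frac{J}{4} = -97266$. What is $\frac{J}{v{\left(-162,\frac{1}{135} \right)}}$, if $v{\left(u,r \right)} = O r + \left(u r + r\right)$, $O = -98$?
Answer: $\frac{52523640}{259} \approx 2.0279 \cdot 10^{5}$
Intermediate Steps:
$J = -389064$ ($J = 4 \left(-97266\right) = -389064$)
$v{\left(u,r \right)} = - 97 r + r u$ ($v{\left(u,r \right)} = - 98 r + \left(u r + r\right) = - 98 r + \left(r u + r\right) = - 98 r + \left(r + r u\right) = - 97 r + r u$)
$\frac{J}{v{\left(-162,\frac{1}{135} \right)}} = - \frac{389064}{\frac{1}{135} \left(-97 - 162\right)} = - \frac{389064}{\frac{1}{135} \left(-259\right)} = - \frac{389064}{- \frac{259}{135}} = \left(-389064\right) \left(- \frac{135}{259}\right) = \frac{52523640}{259}$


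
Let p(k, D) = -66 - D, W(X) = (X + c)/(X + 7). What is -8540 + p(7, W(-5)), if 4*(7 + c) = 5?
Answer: -68805/8 ≈ -8600.6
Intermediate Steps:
c = -23/4 (c = -7 + (¼)*5 = -7 + 5/4 = -23/4 ≈ -5.7500)
W(X) = (-23/4 + X)/(7 + X) (W(X) = (X - 23/4)/(X + 7) = (-23/4 + X)/(7 + X))
-8540 + p(7, W(-5)) = -8540 + (-66 - (-23/4 - 5)/(7 - 5)) = -8540 + (-66 - (-43)/(2*4)) = -8540 + (-66 - 1*(-43/8)) = -8540 + (-66 + 43/8) = -8540 - 485/8 = -68805/8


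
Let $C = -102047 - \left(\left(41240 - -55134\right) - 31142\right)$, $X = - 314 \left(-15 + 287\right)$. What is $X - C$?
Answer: $81871$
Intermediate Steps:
$X = -85408$ ($X = \left(-314\right) 272 = -85408$)
$C = -167279$ ($C = -102047 - \left(\left(41240 + 55134\right) - 31142\right) = -102047 - \left(96374 - 31142\right) = -102047 - 65232 = -167279$)
$X - C = -85408 - -167279 = -85408 + 167279 = 81871$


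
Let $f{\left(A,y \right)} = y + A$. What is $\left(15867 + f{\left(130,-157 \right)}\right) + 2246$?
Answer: $18086$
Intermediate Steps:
$f{\left(A,y \right)} = A + y$
$\left(15867 + f{\left(130,-157 \right)}\right) + 2246 = \left(15867 + \left(130 - 157\right)\right) + 2246 = \left(15867 - 27\right) + 2246 = 15840 + 2246 = 18086$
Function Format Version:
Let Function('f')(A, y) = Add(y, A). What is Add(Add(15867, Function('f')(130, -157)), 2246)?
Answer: 18086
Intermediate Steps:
Function('f')(A, y) = Add(A, y)
Add(Add(15867, Function('f')(130, -157)), 2246) = Add(Add(15867, Add(130, -157)), 2246) = Add(Add(15867, -27), 2246) = Add(15840, 2246) = 18086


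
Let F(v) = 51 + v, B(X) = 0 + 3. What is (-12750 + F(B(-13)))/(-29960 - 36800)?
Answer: 1587/8345 ≈ 0.19017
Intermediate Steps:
B(X) = 3
(-12750 + F(B(-13)))/(-29960 - 36800) = (-12750 + (51 + 3))/(-29960 - 36800) = (-12750 + 54)/(-66760) = -12696*(-1/66760) = 1587/8345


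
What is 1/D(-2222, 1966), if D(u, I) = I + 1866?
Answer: 1/3832 ≈ 0.00026096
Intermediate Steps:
D(u, I) = 1866 + I
1/D(-2222, 1966) = 1/(1866 + 1966) = 1/3832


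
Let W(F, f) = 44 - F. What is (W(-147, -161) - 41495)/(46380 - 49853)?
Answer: 41304/3473 ≈ 11.893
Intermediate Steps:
(W(-147, -161) - 41495)/(46380 - 49853) = ((44 - 1*(-147)) - 41495)/(46380 - 49853) = ((44 + 147) - 41495)/(-3473) = (191 - 41495)*(-1/3473) = -41304*(-1/3473) = 41304/3473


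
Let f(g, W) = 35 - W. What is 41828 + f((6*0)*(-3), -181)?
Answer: 42044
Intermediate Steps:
41828 + f((6*0)*(-3), -181) = 41828 + (35 - 1*(-181)) = 41828 + (35 + 181) = 41828 + 216 = 42044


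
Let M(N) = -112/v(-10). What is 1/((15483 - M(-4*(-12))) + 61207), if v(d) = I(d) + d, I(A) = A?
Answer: 5/383422 ≈ 1.3040e-5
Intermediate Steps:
v(d) = 2*d (v(d) = d + d = 2*d)
M(N) = 28/5 (M(N) = -112/(2*(-10)) = -112/(-20) = -112*(-1/20) = 28/5)
1/((15483 - M(-4*(-12))) + 61207) = 1/((15483 - 1*28/5) + 61207) = 1/((15483 - 28/5) + 61207) = 1/(77387/5 + 61207) = 1/(383422/5) = 5/383422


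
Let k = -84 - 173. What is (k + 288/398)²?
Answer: 2600898001/39601 ≈ 65678.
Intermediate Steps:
k = -257
(k + 288/398)² = (-257 + 288/398)² = (-257 + 288*(1/398))² = (-257 + 144/199)² = (-50999/199)² = 2600898001/39601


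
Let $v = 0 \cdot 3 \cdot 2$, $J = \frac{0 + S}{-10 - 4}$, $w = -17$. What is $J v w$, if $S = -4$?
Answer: $0$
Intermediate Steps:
$J = \frac{2}{7}$ ($J = \frac{0 - 4}{-10 - 4} = - \frac{4}{-14} = \left(-4\right) \left(- \frac{1}{14}\right) = \frac{2}{7} \approx 0.28571$)
$v = 0$ ($v = 0 \cdot 2 = 0$)
$J v w = \frac{2}{7} \cdot 0 \left(-17\right) = 0 \left(-17\right) = 0$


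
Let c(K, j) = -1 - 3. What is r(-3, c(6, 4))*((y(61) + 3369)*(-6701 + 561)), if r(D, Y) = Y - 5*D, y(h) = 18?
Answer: -228757980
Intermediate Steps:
c(K, j) = -4
r(-3, c(6, 4))*((y(61) + 3369)*(-6701 + 561)) = (-4 - 5*(-3))*((18 + 3369)*(-6701 + 561)) = (-4 + 15)*(3387*(-6140)) = 11*(-20796180) = -228757980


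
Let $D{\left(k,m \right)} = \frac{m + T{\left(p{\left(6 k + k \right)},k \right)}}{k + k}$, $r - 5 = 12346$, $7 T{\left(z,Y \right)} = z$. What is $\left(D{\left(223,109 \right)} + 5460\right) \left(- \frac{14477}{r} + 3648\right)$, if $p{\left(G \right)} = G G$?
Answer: $\frac{62684280453106}{2754273} \approx 2.2759 \cdot 10^{7}$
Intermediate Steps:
$p{\left(G \right)} = G^{2}$
$T{\left(z,Y \right)} = \frac{z}{7}$
$r = 12351$ ($r = 5 + 12346 = 12351$)
$D{\left(k,m \right)} = \frac{m + 7 k^{2}}{2 k}$ ($D{\left(k,m \right)} = \frac{m + \frac{\left(6 k + k\right)^{2}}{7}}{k + k} = \frac{m + \frac{\left(7 k\right)^{2}}{7}}{2 k} = \left(m + \frac{49 k^{2}}{7}\right) \frac{1}{2 k} = \left(m + 7 k^{2}\right) \frac{1}{2 k} = \frac{m + 7 k^{2}}{2 k}$)
$\left(D{\left(223,109 \right)} + 5460\right) \left(- \frac{14477}{r} + 3648\right) = \left(\frac{109 + 7 \cdot 223^{2}}{2 \cdot 223} + 5460\right) \left(- \frac{14477}{12351} + 3648\right) = \left(\frac{1}{2} \cdot \frac{1}{223} \left(109 + 7 \cdot 49729\right) + 5460\right) \left(\left(-14477\right) \frac{1}{12351} + 3648\right) = \left(\frac{1}{2} \cdot \frac{1}{223} \left(109 + 348103\right) + 5460\right) \left(- \frac{14477}{12351} + 3648\right) = \left(\frac{1}{2} \cdot \frac{1}{223} \cdot 348212 + 5460\right) \frac{45041971}{12351} = \left(\frac{174106}{223} + 5460\right) \frac{45041971}{12351} = \frac{1391686}{223} \cdot \frac{45041971}{12351} = \frac{62684280453106}{2754273}$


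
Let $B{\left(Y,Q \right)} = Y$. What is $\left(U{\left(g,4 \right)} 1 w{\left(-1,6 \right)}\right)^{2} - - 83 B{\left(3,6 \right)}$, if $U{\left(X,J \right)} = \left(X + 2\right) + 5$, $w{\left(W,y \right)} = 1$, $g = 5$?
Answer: $393$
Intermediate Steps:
$U{\left(X,J \right)} = 7 + X$ ($U{\left(X,J \right)} = \left(2 + X\right) + 5 = 7 + X$)
$\left(U{\left(g,4 \right)} 1 w{\left(-1,6 \right)}\right)^{2} - - 83 B{\left(3,6 \right)} = \left(\left(7 + 5\right) 1 \cdot 1\right)^{2} - \left(-83\right) 3 = \left(12 \cdot 1 \cdot 1\right)^{2} - -249 = \left(12 \cdot 1\right)^{2} + 249 = 12^{2} + 249 = 144 + 249 = 393$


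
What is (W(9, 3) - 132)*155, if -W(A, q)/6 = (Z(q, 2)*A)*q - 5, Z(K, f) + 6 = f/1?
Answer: 84630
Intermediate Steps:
Z(K, f) = -6 + f (Z(K, f) = -6 + f/1 = -6 + f*1 = -6 + f)
W(A, q) = 30 + 24*A*q (W(A, q) = -6*(((-6 + 2)*A)*q - 5) = -6*((-4*A)*q - 5) = -6*(-4*A*q - 5) = -6*(-5 - 4*A*q) = 30 + 24*A*q)
(W(9, 3) - 132)*155 = ((30 + 24*9*3) - 132)*155 = ((30 + 648) - 132)*155 = (678 - 132)*155 = 546*155 = 84630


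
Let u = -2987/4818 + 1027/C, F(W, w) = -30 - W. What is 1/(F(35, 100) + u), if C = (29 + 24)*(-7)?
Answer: -1787478/122242333 ≈ -0.014622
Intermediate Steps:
C = -371 (C = 53*(-7) = -371)
u = -6056263/1787478 (u = -2987/4818 + 1027/(-371) = -2987*1/4818 + 1027*(-1/371) = -2987/4818 - 1027/371 = -6056263/1787478 ≈ -3.3882)
1/(F(35, 100) + u) = 1/((-30 - 1*35) - 6056263/1787478) = 1/((-30 - 35) - 6056263/1787478) = 1/(-65 - 6056263/1787478) = 1/(-122242333/1787478) = -1787478/122242333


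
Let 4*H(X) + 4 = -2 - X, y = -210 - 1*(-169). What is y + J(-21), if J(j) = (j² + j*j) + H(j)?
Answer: 3379/4 ≈ 844.75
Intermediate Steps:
y = -41 (y = -210 + 169 = -41)
H(X) = -3/2 - X/4 (H(X) = -1 + (-2 - X)/4 = -1 + (-½ - X/4) = -3/2 - X/4)
J(j) = -3/2 + 2*j² - j/4 (J(j) = (j² + j*j) + (-3/2 - j/4) = (j² + j²) + (-3/2 - j/4) = 2*j² + (-3/2 - j/4) = -3/2 + 2*j² - j/4)
y + J(-21) = -41 + (-3/2 + 2*(-21)² - ¼*(-21)) = -41 + (-3/2 + 2*441 + 21/4) = -41 + (-3/2 + 882 + 21/4) = -41 + 3543/4 = 3379/4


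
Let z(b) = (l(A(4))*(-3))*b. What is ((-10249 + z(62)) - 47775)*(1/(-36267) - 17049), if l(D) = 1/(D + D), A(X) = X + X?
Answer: 71768720764985/72534 ≈ 9.8945e+8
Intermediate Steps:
A(X) = 2*X
l(D) = 1/(2*D)
z(b) = -3*b/16 (z(b) = ((1/(2*((2*4))))*(-3))*b = (((½)/8)*(-3))*b = (((½)*(⅛))*(-3))*b = ((1/16)*(-3))*b = -3*b/16)
((-10249 + z(62)) - 47775)*(1/(-36267) - 17049) = ((-10249 - 3/16*62) - 47775)*(1/(-36267) - 17049) = ((-10249 - 93/8) - 47775)*(-1/36267 - 17049) = (-82085/8 - 47775)*(-618316084/36267) = -464285/8*(-618316084/36267) = 71768720764985/72534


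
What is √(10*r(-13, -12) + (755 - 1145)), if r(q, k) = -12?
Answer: I*√510 ≈ 22.583*I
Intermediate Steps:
√(10*r(-13, -12) + (755 - 1145)) = √(10*(-12) + (755 - 1145)) = √(-120 - 390) = √(-510) = I*√510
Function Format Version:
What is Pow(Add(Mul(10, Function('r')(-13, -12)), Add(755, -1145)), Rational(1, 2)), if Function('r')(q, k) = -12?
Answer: Mul(I, Pow(510, Rational(1, 2))) ≈ Mul(22.583, I)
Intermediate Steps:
Pow(Add(Mul(10, Function('r')(-13, -12)), Add(755, -1145)), Rational(1, 2)) = Pow(Add(Mul(10, -12), Add(755, -1145)), Rational(1, 2)) = Pow(Add(-120, -390), Rational(1, 2)) = Pow(-510, Rational(1, 2)) = Mul(I, Pow(510, Rational(1, 2)))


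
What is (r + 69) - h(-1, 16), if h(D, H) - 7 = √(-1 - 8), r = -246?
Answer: -184 - 3*I ≈ -184.0 - 3.0*I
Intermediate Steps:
h(D, H) = 7 + 3*I (h(D, H) = 7 + √(-1 - 8) = 7 + √(-9) = 7 + 3*I)
(r + 69) - h(-1, 16) = (-246 + 69) - (7 + 3*I) = -177 + (-7 - 3*I) = -184 - 3*I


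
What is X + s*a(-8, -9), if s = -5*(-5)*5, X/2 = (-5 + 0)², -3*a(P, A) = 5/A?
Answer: 1975/27 ≈ 73.148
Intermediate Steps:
a(P, A) = -5/(3*A)
X = 50 (X = 2*(-5 + 0)² = 2*(-5)² = 2*25 = 50)
s = 125 (s = 25*5 = 125)
X + s*a(-8, -9) = 50 + 125*(-5/3/(-9)) = 50 + 125*(-5/3*(-⅑)) = 50 + 125*(5/27) = 50 + 625/27 = 1975/27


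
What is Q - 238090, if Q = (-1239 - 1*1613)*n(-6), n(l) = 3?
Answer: -246646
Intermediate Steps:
Q = -8556 (Q = (-1239 - 1*1613)*3 = (-1239 - 1613)*3 = -2852*3 = -8556)
Q - 238090 = -8556 - 238090 = -246646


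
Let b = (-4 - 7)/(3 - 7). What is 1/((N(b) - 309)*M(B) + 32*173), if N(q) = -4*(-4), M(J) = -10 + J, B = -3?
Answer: 1/9345 ≈ 0.00010701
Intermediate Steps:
b = 11/4 (b = -11/(-4) = -11*(-¼) = 11/4 ≈ 2.7500)
N(q) = 16
1/((N(b) - 309)*M(B) + 32*173) = 1/((16 - 309)*(-10 - 3) + 32*173) = 1/(-293*(-13) + 5536) = 1/(3809 + 5536) = 1/9345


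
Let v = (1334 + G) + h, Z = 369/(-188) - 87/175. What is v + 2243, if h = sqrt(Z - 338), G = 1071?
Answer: 4648 + I*sqrt(3685172099)/3290 ≈ 4648.0 + 18.452*I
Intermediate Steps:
Z = -80931/32900 (Z = 369*(-1/188) - 87*1/175 = -369/188 - 87/175 = -80931/32900 ≈ -2.4599)
h = I*sqrt(3685172099)/3290 (h = sqrt(-80931/32900 - 338) = sqrt(-11201131/32900) = I*sqrt(3685172099)/3290 ≈ 18.452*I)
v = 2405 + I*sqrt(3685172099)/3290 (v = (1334 + 1071) + I*sqrt(3685172099)/3290 = 2405 + I*sqrt(3685172099)/3290 ≈ 2405.0 + 18.452*I)
v + 2243 = (2405 + I*sqrt(3685172099)/3290) + 2243 = 4648 + I*sqrt(3685172099)/3290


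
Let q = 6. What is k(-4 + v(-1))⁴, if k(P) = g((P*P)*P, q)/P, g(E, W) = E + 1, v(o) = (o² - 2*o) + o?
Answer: 2401/16 ≈ 150.06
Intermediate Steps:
v(o) = o² - o
g(E, W) = 1 + E
k(P) = (1 + P³)/P (k(P) = (1 + (P*P)*P)/P = (1 + P²*P)/P = (1 + P³)/P)
k(-4 + v(-1))⁴ = ((1 + (-4 - (-1 - 1))³)/(-4 - (-1 - 1)))⁴ = ((1 + (-4 - 1*(-2))³)/(-4 - 1*(-2)))⁴ = ((1 + (-4 + 2)³)/(-4 + 2))⁴ = ((1 + (-2)³)/(-2))⁴ = (-(1 - 8)/2)⁴ = (-½*(-7))⁴ = (7/2)⁴ = 2401/16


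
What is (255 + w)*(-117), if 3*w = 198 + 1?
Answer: -37596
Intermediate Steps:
w = 199/3 (w = (198 + 1)/3 = (⅓)*199 = 199/3 ≈ 66.333)
(255 + w)*(-117) = (255 + 199/3)*(-117) = (964/3)*(-117) = -37596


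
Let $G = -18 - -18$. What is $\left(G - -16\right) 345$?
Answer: $5520$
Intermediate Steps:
$G = 0$ ($G = -18 + 18 = 0$)
$\left(G - -16\right) 345 = \left(0 - -16\right) 345 = \left(0 + 16\right) 345 = 16 \cdot 345 = 5520$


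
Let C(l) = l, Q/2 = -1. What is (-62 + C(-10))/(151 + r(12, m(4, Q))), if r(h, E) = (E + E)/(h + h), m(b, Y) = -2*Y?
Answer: -108/227 ≈ -0.47577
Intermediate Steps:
Q = -2 (Q = 2*(-1) = -2)
r(h, E) = E/h (r(h, E) = (2*E)/((2*h)) = (2*E)*(1/(2*h)) = E/h)
(-62 + C(-10))/(151 + r(12, m(4, Q))) = (-62 - 10)/(151 - 2*(-2)/12) = -72/(151 + 4*(1/12)) = -72/(151 + ⅓) = -72/(454/3) = (3/454)*(-72) = -108/227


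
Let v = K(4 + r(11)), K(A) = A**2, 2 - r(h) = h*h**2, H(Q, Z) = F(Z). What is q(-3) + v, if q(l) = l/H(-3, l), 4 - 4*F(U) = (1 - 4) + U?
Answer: 8778119/5 ≈ 1.7556e+6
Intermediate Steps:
F(U) = 7/4 - U/4 (F(U) = 1 - ((1 - 4) + U)/4 = 1 - (-3 + U)/4 = 1 + (3/4 - U/4) = 7/4 - U/4)
H(Q, Z) = 7/4 - Z/4
r(h) = 2 - h**3 (r(h) = 2 - h*h**2 = 2 - h**3)
q(l) = l/(7/4 - l/4)
v = 1755625 (v = (4 + (2 - 1*11**3))**2 = (4 + (2 - 1*1331))**2 = (4 + (2 - 1331))**2 = (4 - 1329)**2 = (-1325)**2 = 1755625)
q(-3) + v = -4*(-3)/(-7 - 3) + 1755625 = -4*(-3)/(-10) + 1755625 = -4*(-3)*(-1/10) + 1755625 = -6/5 + 1755625 = 8778119/5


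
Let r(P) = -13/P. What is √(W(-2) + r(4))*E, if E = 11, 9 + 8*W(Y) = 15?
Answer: 11*I*√10/2 ≈ 17.393*I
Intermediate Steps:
W(Y) = ¾ (W(Y) = -9/8 + (⅛)*15 = -9/8 + 15/8 = ¾)
√(W(-2) + r(4))*E = √(¾ - 13/4)*11 = √(-5/2)*11 = (I*√10/2)*11 = 11*I*√10/2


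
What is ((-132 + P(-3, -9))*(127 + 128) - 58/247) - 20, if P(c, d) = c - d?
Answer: -7941108/247 ≈ -32150.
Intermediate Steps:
((-132 + P(-3, -9))*(127 + 128) - 58/247) - 20 = ((-132 + (-3 - 1*(-9)))*(127 + 128) - 58/247) - 20 = ((-132 + (-3 + 9))*255 - 58*1/247) - 20 = ((-132 + 6)*255 - 58/247) - 20 = (-126*255 - 58/247) - 20 = (-32130 - 58/247) - 20 = -7936168/247 - 20 = -7941108/247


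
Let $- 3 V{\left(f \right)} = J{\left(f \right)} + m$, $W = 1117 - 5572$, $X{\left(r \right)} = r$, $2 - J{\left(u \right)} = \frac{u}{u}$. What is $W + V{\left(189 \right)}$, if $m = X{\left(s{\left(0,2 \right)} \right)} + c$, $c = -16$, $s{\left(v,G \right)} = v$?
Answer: $-4450$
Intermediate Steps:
$J{\left(u \right)} = 1$ ($J{\left(u \right)} = 2 - \frac{u}{u} = 2 - 1 = 1$)
$m = -16$ ($m = 0 - 16 = -16$)
$W = -4455$ ($W = 1117 - 5572 = -4455$)
$V{\left(f \right)} = 5$ ($V{\left(f \right)} = - \frac{1 - 16}{3} = \left(- \frac{1}{3}\right) \left(-15\right) = 5$)
$W + V{\left(189 \right)} = -4455 + 5 = -4450$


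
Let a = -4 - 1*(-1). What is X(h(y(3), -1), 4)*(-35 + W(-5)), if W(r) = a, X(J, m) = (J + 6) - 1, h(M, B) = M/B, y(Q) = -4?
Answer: -342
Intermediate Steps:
a = -3 (a = -4 + 1 = -3)
X(J, m) = 5 + J (X(J, m) = (6 + J) - 1 = 5 + J)
W(r) = -3
X(h(y(3), -1), 4)*(-35 + W(-5)) = (5 - 4/(-1))*(-35 - 3) = (5 - 4*(-1))*(-38) = (5 + 4)*(-38) = 9*(-38) = -342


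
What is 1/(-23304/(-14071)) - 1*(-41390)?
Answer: 964566631/23304 ≈ 41391.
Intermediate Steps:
1/(-23304/(-14071)) - 1*(-41390) = 1/(-23304*(-1/14071)) + 41390 = 1/(23304/14071) + 41390 = 14071/23304 + 41390 = 964566631/23304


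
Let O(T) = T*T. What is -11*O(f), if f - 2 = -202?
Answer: -440000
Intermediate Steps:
f = -200 (f = 2 - 202 = -200)
O(T) = T²
-11*O(f) = -11*(-200)² = -11*40000 = -440000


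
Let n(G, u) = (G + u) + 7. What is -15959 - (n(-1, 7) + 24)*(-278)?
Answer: -5673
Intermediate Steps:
n(G, u) = 7 + G + u
-15959 - (n(-1, 7) + 24)*(-278) = -15959 - ((7 - 1 + 7) + 24)*(-278) = -15959 - (13 + 24)*(-278) = -15959 - 37*(-278) = -15959 - 1*(-10286) = -15959 + 10286 = -5673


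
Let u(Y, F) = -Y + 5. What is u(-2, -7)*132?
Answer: 924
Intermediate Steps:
u(Y, F) = 5 - Y
u(-2, -7)*132 = (5 - 1*(-2))*132 = (5 + 2)*132 = 7*132 = 924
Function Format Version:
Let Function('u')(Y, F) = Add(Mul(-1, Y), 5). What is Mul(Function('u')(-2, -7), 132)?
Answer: 924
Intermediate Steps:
Function('u')(Y, F) = Add(5, Mul(-1, Y))
Mul(Function('u')(-2, -7), 132) = Mul(Add(5, Mul(-1, -2)), 132) = Mul(Add(5, 2), 132) = Mul(7, 132) = 924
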